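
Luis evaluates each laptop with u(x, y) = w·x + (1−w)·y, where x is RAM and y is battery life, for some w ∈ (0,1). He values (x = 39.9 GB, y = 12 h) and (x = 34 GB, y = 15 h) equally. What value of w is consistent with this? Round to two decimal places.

u(39.9,12) = u(34,15) means w·39.9 + (1−w)·12 = w·34 + (1−w)·15.
Collecting terms: w·5.9 = (1−w)·3.
So w/(1−w) = 3/5.9 = 0.5085, giving w = 3/(5.9+3) = 0.34.

w = 0.34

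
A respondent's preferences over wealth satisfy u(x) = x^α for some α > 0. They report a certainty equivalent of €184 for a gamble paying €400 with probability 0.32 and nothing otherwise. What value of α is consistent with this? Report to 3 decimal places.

Since u(0) = 0, the lottery's EU is 0.32·400^α.
Equating: 184^α = 0.32·400^α, i.e. 0.4600^α = 0.32.
Take logs: α = ln 0.32 / ln(184/400) ≈ 1.46734.

α ≈ 1.467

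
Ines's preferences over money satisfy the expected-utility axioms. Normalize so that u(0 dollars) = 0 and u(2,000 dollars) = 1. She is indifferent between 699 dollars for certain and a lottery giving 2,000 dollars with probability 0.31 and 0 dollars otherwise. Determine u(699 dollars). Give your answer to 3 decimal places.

By the standard-gamble method, u(699 dollars) is just the indifference probability on the best outcome: 0.31.

0.310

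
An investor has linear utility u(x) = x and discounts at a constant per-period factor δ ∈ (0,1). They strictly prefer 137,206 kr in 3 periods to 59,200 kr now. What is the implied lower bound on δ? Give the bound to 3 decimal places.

δ > 0.756

The preference means 59200 < δ^3·137206.
Hence δ^3 > 59200/137206 = 0.43147, and x ↦ x^(1/3) is increasing on (0,∞).
δ > (59200/137206)^(1/3) ≈ 0.756.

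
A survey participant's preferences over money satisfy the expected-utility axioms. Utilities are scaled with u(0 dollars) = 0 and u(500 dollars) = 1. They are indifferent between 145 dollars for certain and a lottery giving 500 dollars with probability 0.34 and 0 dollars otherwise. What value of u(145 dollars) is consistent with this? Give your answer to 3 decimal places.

By the standard-gamble method, u(145 dollars) is just the indifference probability on the best outcome: 0.34.

0.340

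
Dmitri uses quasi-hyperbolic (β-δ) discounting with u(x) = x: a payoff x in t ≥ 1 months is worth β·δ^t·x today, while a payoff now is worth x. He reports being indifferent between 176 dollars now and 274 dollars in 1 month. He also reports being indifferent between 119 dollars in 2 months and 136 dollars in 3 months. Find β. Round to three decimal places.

β ≈ 0.734

Both payoffs in the second observation are in the future, so β drops out: δ^2·119 = δ^3·136 ⇒ δ = 119/136 = 0.87500.
The first indifference: 176 = β·δ·274, so β = 176/(δ·274) = 176/(0.87500·274) ≈ 0.734.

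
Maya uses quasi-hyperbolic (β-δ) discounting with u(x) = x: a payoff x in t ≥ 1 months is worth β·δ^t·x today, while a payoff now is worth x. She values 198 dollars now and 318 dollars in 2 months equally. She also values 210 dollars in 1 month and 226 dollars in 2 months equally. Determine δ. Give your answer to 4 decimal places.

δ ≈ 0.9292

From the later pair, β·δ^1·210 = β·δ^2·226; dividing through, δ = 210/226 = 0.92920.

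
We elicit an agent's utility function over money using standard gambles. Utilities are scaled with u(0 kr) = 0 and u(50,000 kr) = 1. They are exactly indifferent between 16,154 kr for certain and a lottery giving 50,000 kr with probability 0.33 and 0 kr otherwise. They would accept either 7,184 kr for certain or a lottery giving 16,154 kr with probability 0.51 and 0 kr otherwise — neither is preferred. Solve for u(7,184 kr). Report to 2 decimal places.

From the first indifference, u(16,154 kr) = 0.33·u(50,000 kr) + 0.67·u(0 kr) = 0.33·1 + 0.67·0 = 0.33.
The second indifference gives u(7,184 kr) = 0.51·u(16,154 kr) + 0.49·u(0 kr) = 0.51·0.33 + 0.49·0.00 = 0.1683.

0.17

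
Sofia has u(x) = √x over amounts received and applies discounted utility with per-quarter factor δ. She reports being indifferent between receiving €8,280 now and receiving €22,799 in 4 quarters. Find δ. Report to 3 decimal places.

Equating discounted utilities: u(8280) = δ^4·u(22799) ⇒ δ^4 = u(8280)/u(22799).
Since u(x) = √x, δ^4 = √(8280/22799) = 0.60264.
Hence δ = (0.60264)^(1/4) = 0.88108.

δ ≈ 0.881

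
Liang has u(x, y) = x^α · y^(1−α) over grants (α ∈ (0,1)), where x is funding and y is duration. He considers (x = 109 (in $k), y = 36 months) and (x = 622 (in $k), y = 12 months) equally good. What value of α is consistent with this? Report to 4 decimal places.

The Cobb–Douglas utilities coincide, so 109^α·36^(1−α) = 622^α·12^(1−α).
(109/622)^α = (12/36)^(1−α); take logs: α·ln(109/622) = (1−α)·ln(12/36), i.e. α·-1.7415922 = (1−α)·-1.0986123.
With A = -1.7415922 and B = -1.0986123: α·A = (1−α)·B, so α = B/(A+B) = -1.0986123/-2.8402045 ≈ 0.3868.

α ≈ 0.3868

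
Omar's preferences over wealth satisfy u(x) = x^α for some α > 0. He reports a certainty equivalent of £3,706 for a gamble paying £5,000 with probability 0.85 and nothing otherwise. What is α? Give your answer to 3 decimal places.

EU(lottery) = 0.85·5000^α + 0.15·0 = 0.85·5000^α.
Indifference: 3706^α = 0.85·5000^α, so (3706/5000)^α = 0.85.
Taking logs: α·ln(3706/5000) = ln(0.85), so α = -0.162519 / -0.299485 ≈ 0.543.

α ≈ 0.543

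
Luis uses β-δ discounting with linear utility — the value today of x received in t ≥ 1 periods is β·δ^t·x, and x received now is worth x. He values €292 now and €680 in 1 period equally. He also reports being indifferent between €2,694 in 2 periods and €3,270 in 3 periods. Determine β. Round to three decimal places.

From the later pair, β·δ^2·2694 = β·δ^3·3270; dividing through, δ = 2694/3270 = 0.82385.
The first indifference: 292 = β·δ·680, so β = 292/(δ·680) = 292/(0.82385·680) ≈ 0.521.

β ≈ 0.521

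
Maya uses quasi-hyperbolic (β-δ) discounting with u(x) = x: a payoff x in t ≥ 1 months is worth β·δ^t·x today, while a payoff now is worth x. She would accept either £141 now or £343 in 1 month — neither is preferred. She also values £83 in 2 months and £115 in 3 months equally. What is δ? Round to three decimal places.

δ ≈ 0.722

From the later pair, β·δ^2·83 = β·δ^3·115; dividing through, δ = 83/115 = 0.72174.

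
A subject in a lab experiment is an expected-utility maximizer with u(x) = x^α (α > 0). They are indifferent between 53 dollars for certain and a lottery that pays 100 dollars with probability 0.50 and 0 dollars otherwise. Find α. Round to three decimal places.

α ≈ 1.092

The lottery's expected utility is 0.50·u(100) + 0.50·u(0) = 0.50·100^α (since u(0) = 0 for α > 0).
Indifference: 53^α = 0.50·100^α, so (53/100)^α = 0.50.
Taking logs: α·ln(53/100) = ln(0.50), so α = -0.693147 / -0.634878 ≈ 1.092.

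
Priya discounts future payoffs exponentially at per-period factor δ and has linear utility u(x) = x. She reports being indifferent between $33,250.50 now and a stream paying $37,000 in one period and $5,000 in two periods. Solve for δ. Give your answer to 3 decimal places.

Equating present values: 33250.50 = 37000δ + 5000δ².
So 5000δ² + 37000δ − 33250.50 = 0.
By the quadratic formula (taking the positive root), δ = (−37000 + √2034010000.00) / 10000 ≈ 0.810.

δ ≈ 0.810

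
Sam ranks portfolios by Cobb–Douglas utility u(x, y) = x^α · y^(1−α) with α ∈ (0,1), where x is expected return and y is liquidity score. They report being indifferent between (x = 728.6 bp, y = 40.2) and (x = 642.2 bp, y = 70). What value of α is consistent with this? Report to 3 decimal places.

Indifference: 728.6^α · 40.2^(1−α) = 642.2^α · 70^(1−α).
Rearrange to (728.6/642.2)^α = (70/40.2)^(1−α) and take logs: α·0.126225 = (1−α)·0.554628.
With A = 0.126225 and B = 0.554628: α·A = (1−α)·B, so α = B/(A+B) = 0.554628/0.680853 ≈ 0.815.

α ≈ 0.815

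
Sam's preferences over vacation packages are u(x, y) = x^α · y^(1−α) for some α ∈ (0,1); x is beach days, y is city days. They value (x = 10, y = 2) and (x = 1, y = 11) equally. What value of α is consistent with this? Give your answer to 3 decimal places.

α ≈ 0.425

Indifference: 10^α · 2^(1−α) = 1^α · 11^(1−α).
(10/1)^α = (11/2)^(1−α); take logs: α·ln(10/1) = (1−α)·ln(11/2), i.e. α·2.302585 = (1−α)·1.704748.
Thus α·(4.007333) = 1.704748, so α = 1.704748/4.007333 ≈ 0.425.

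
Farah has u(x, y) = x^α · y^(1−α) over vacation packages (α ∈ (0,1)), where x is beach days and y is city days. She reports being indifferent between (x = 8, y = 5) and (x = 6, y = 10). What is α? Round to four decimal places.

Indifference: 8^α · 5^(1−α) = 6^α · 10^(1−α).
(8/6)^α = (10/5)^(1−α); take logs: α·ln(8/6) = (1−α)·ln(10/5), i.e. α·0.2876821 = (1−α)·0.6931472.
With A = 0.2876821 and B = 0.6931472: α·A = (1−α)·B, so α = B/(A+B) = 0.6931472/0.9808293 ≈ 0.7067.

α ≈ 0.7067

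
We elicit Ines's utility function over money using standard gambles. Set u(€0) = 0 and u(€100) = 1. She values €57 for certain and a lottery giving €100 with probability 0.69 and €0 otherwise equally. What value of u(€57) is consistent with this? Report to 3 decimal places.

By the standard-gamble method, u(€57) is just the indifference probability on the best outcome: 0.69.

0.690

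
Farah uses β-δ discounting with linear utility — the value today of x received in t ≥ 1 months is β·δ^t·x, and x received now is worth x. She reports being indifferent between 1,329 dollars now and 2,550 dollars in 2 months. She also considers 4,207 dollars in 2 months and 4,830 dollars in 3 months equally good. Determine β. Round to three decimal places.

β ≈ 0.687

The second indifference involves only future payoffs, so β cancels: β·δ^2·4207 = β·δ^3·4830, giving δ = 4207/4830 = 0.87101.
Now use the now-vs-future pair: 1329 = β·δ^2·2550 gives β = 1329/(0.75867·2550) ≈ 0.687.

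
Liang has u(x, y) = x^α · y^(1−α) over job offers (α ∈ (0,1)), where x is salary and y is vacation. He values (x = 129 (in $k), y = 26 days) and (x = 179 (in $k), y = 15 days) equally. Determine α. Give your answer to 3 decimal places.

Set the two utilities equal: 129^α·26^(1−α) = 179^α·15^(1−α).
Rearrange to (129/179)^α = (15/26)^(1−α) and take logs: α·-0.327573 = (1−α)·-0.550046.
With A = -0.327573 and B = -0.550046: α·A = (1−α)·B, so α = B/(A+B) = -0.550046/-0.877619 ≈ 0.627.

α ≈ 0.627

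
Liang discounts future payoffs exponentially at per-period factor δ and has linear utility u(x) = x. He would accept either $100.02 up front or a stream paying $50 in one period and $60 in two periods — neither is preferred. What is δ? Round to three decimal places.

δ ≈ 0.940

The stream is worth 50δ + 60δ² today, so 50δ + 60δ² = 100.02.
Rearranged: 60δ² + 50δ − 100.02 = 0.
δ = (−50 + √(50² + 4·60·100.02)) / (2·60) = (−50 + √26504.80) / 120 ≈ 0.940.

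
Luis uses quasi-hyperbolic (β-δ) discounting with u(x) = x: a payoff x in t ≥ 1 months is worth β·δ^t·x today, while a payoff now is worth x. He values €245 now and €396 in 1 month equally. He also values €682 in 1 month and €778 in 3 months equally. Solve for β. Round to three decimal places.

From the later pair, β·δ^1·682 = β·δ^3·778; dividing through, δ^2 = 682/778 = 0.87661, so δ = 0.93627.
Now use the now-vs-future pair: 245 = β·δ·396 gives β = 245/(0.93627·396) ≈ 0.661.

β ≈ 0.661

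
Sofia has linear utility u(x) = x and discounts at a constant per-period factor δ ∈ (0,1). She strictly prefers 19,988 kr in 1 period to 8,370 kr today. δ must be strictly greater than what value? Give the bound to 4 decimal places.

δ > 0.4188

Under u(x) = x this choice says 8370 < δ·19988.
Dividing through by 19988 gives δ > 0.41875.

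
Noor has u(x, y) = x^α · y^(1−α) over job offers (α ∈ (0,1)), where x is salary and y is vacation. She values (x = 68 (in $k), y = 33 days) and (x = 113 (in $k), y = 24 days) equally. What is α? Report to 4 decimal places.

α ≈ 0.3854

The Cobb–Douglas utilities coincide, so 68^α·33^(1−α) = 113^α·24^(1−α).
(68/113)^α = (24/33)^(1−α); take logs: α·ln(68/113) = (1−α)·ln(24/33), i.e. α·-0.5078801 = (1−α)·-0.3184537.
Thus α·(-0.8263338) = -0.3184537, so α = -0.3184537/-0.8263338 ≈ 0.3854.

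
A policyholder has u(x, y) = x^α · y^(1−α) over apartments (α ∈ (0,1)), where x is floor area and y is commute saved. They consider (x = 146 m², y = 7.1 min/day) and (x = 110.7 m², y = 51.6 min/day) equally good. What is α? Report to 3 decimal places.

Set the two utilities equal: 146^α·7.1^(1−α) = 110.7^α·51.6^(1−α).
Taking logs: α·ln 146 + (1−α)·ln 7.1 = α·ln 110.7 + (1−α)·ln 51.6, i.e. α·0.276783 = (1−α)·1.983427.
With A = 0.276783 and B = 1.983427: α·A = (1−α)·B, so α = B/(A+B) = 1.983427/2.260210 ≈ 0.878.

α ≈ 0.878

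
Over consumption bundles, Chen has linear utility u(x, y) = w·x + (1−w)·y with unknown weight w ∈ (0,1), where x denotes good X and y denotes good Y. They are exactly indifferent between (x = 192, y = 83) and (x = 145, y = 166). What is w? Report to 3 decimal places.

u(192,83) = u(145,166) means w·192 + (1−w)·83 = w·145 + (1−w)·166.
Collecting terms: w·47 = (1−w)·83.
Hence w = 83/(47+83) = 83/130 = 0.638.

w = 0.638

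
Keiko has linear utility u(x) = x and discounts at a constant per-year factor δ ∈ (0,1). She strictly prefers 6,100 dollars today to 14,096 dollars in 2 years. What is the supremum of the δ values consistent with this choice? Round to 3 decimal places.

δ < 0.658

Comparing present values: 6100 > δ^2·14096.
So δ^2 < 6100/14096 = 0.43275; taking the square root of both positive sides preserves the inequality.
δ < (6100/14096)^(1/2) ≈ 0.658.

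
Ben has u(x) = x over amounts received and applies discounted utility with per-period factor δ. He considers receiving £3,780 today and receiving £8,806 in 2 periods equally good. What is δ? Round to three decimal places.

δ ≈ 0.655

Equating discounted utilities: u(3780) = δ^2·u(8806) ⇒ δ^2 = u(3780)/u(8806).
With u(x) = x: δ^2 = 3780/8806 = 0.42925.
Taking the square root: δ = 0.42925^(1/2) ≈ 0.655.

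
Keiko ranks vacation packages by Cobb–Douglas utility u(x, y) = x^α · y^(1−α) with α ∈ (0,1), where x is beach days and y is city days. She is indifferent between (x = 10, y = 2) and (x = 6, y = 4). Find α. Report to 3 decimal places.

The Cobb–Douglas utilities coincide, so 10^α·2^(1−α) = 6^α·4^(1−α).
Taking logs: α·ln 10 + (1−α)·ln 2 = α·ln 6 + (1−α)·ln 4, i.e. α·0.510826 = (1−α)·0.693147.
With A = 0.510826 and B = 0.693147: α·A = (1−α)·B, so α = B/(A+B) = 0.693147/1.203973 ≈ 0.576.

α ≈ 0.576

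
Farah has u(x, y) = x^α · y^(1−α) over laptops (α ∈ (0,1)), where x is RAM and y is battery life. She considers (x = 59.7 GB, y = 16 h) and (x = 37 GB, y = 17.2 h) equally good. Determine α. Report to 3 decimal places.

α ≈ 0.131

Indifference: 59.7^α · 16^(1−α) = 37^α · 17.2^(1−α).
Rearrange to (59.7/37)^α = (17.2/16)^(1−α) and take logs: α·0.478414 = (1−α)·0.072321.
Thus α·(0.550735) = 0.072321, so α = 0.072321/0.550735 ≈ 0.131.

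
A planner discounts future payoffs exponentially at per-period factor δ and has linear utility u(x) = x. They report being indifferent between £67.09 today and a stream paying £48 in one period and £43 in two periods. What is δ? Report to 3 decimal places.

δ ≈ 0.810

Present value of the stream is 48·δ + 43·δ². Indifference gives 48δ + 43δ² = 67.09.
Rearranged: 43δ² + 48δ − 67.09 = 0.
δ = (−48 + √(48² + 4·43·67.09)) / (2·43) = (−48 + √13843.48) / 86 ≈ 0.810.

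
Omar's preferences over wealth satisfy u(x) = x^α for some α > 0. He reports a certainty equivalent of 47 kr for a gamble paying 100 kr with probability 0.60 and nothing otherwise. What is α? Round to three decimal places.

Since u(0) = 0, the lottery's EU is 0.60·100^α.
Setting u(47) equal to that: 47^α = 0.60·100^α ⇒ (47/100)^α = 0.60.
α = ln(0.60) / ln(47/100) = -0.510826/-0.755023 ≈ 0.677.

α ≈ 0.677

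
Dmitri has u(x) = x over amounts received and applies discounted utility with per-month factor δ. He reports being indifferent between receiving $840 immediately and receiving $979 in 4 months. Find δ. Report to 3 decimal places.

Equating discounted utilities: u(840) = δ^4·u(979) ⇒ δ^4 = u(840)/u(979).
With u(x) = x: δ^4 = 840/979 = 0.85802.
Taking the 4th root: δ = 0.85802^(1/4) ≈ 0.962.

δ ≈ 0.962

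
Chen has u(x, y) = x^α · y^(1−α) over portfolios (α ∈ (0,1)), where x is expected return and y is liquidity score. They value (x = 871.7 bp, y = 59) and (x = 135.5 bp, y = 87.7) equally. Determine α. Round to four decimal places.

α ≈ 0.1756

The Cobb–Douglas utilities coincide, so 871.7^α·59^(1−α) = 135.5^α·87.7^(1−α).
(871.7/135.5)^α = (87.7/59)^(1−α); take logs: α·ln(871.7/135.5) = (1−α)·ln(87.7/59), i.e. α·1.8614737 = (1−α)·0.3963845.
So α/(1−α) = (0.3963845)/(1.8614737) = 0.2129412, and α = 0.2129412/1.2129412 ≈ 0.1756.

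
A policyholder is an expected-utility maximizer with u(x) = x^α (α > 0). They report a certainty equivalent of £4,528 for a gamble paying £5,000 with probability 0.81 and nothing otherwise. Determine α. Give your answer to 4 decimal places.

α ≈ 2.1251

EU(lottery) = 0.81·5000^α + 0.19·0 = 0.81·5000^α.
Equating: 4528^α = 0.81·5000^α, i.e. 0.9056^α = 0.81.
Take logs: α = ln 0.81 / ln(4528/5000) ≈ 2.125113.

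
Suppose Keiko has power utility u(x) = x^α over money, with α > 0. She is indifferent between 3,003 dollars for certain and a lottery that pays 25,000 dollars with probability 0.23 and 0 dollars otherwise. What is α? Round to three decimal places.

The lottery's expected utility is 0.23·u(25000) + 0.77·u(0) = 0.23·25000^α (since u(0) = 0 for α > 0).
Indifference: 3003^α = 0.23·25000^α, so (3003/25000)^α = 0.23.
Taking logs: α·ln(3003/25000) = ln(0.23), so α = -1.469676 / -2.119264 ≈ 0.693.

α ≈ 0.693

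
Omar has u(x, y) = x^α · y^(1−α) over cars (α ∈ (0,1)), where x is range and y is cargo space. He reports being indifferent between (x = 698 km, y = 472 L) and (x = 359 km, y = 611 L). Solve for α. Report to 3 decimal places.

α ≈ 0.280

Indifference: 698^α · 472^(1−α) = 359^α · 611^(1−α).
(698/359)^α = (611/472)^(1−α); take logs: α·ln(698/359) = (1−α)·ln(611/472), i.e. α·0.664897 = (1−α)·0.258118.
With A = 0.664897 and B = 0.258118: α·A = (1−α)·B, so α = B/(A+B) = 0.258118/0.923015 ≈ 0.280.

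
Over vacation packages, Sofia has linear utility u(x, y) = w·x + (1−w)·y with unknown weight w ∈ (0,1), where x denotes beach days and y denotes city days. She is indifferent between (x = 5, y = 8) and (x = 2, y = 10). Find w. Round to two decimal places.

Indifference: w·5 + (1−w)·8 = w·2 + (1−w)·10.
Rearranging, 3·w − 2·(1−w) = 0.
The marginal rate of substitution is 2/3, so w = 2/(3+2) = 0.40.

w = 0.40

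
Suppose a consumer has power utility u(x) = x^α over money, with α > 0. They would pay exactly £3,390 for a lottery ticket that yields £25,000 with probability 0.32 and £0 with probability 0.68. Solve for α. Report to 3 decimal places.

α ≈ 0.570

The lottery's expected utility is 0.32·u(25000) + 0.68·u(0) = 0.32·25000^α (since u(0) = 0 for α > 0).
Equating: 3390^α = 0.32·25000^α, i.e. 0.1356^α = 0.32.
α = ln(0.32) / ln(3390/25000) = -1.139434/-1.998046 ≈ 0.570.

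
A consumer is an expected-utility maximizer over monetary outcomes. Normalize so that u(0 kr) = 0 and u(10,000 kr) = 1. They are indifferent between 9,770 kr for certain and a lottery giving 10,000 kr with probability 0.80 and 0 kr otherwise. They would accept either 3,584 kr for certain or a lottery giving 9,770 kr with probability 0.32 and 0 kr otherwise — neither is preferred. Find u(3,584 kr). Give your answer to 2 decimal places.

0.26

From the first indifference, u(9,770 kr) = 0.80·u(10,000 kr) + 0.20·u(0 kr) = 0.80·1 + 0.20·0 = 0.80.
The second indifference gives u(3,584 kr) = 0.32·u(9,770 kr) + 0.68·u(0 kr) = 0.32·0.80 + 0.68·0.00 = 0.2560.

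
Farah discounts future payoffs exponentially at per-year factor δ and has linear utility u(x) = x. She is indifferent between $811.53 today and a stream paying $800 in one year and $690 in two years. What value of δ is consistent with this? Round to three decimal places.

The stream is worth 800δ + 690δ² today, so 800δ + 690δ² = 811.53.
Rearranged: 690δ² + 800δ − 811.53 = 0.
The positive root is δ = [−800 + √(800² + 4·690·811.53)] / (2·690) = (−800 + 1697.004)/1380 ≈ 0.650.

δ ≈ 0.650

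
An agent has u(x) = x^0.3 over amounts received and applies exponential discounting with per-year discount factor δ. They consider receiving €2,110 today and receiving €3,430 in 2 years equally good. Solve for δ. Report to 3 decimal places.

δ ≈ 0.930

Indifference means u(2110) = δ^2 · u(3430), so δ^2 = u(2110)/u(3430).
With u(x) = x^0.3: δ^2 = 2110^0.3/3430^0.3 = (2110/3430)^0.3 = 0.86436.
So δ = 0.86436^(1/2) ≈ 0.930.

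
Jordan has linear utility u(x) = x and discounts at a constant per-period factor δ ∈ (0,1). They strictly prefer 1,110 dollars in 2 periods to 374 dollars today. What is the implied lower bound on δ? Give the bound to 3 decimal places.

Comparing present values: 374 < δ^2·1110.
So δ^2 > 374/1110 = 0.33694; taking the square root of both positive sides preserves the inequality.
δ > (374/1110)^(1/2) ≈ 0.580.

δ > 0.580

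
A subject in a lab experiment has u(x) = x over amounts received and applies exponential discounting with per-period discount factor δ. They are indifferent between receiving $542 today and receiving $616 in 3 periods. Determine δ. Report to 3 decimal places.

δ ≈ 0.958

Indifference means u(542) = δ^3 · u(616), so δ^3 = u(542)/u(616).
With u(x) = x: δ^3 = 542/616 = 0.87987.
Taking the cube root: δ = 0.87987^(1/3) ≈ 0.958.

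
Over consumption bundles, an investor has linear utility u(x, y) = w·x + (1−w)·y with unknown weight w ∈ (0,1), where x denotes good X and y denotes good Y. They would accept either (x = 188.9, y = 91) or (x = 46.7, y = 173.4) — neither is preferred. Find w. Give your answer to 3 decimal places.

w = 0.367

Equating utilities: w·188.9 + (1−w)·91 = w·46.7 + (1−w)·173.4.
Collecting terms: w·142.2 = (1−w)·82.4.
So w/(1−w) = 82.4/142.2 = 0.5795, giving w = 82.4/(142.2+82.4) = 0.367.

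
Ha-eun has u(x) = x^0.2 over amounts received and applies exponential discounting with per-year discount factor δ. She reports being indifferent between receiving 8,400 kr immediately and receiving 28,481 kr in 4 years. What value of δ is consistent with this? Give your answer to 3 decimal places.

δ ≈ 0.941

Equating discounted utilities: u(8400) = δ^4·u(28481) ⇒ δ^4 = u(8400)/u(28481).
With u(x) = x^0.2: δ^4 = 8400^0.2/28481^0.2 = (8400/28481)^0.2 = 0.78333.
Taking the 4th root: δ = 0.78333^(1/4) ≈ 0.941.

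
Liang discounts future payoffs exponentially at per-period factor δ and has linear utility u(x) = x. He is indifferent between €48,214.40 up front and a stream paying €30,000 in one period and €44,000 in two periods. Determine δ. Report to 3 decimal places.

δ ≈ 0.760

Equating present values: 48214.40 = 30000δ + 44000δ².
Rearranged: 44000δ² + 30000δ − 48214.40 = 0.
δ = (−30000 + √(30000² + 4·44000·48214.40)) / (2·44000) = (−30000 + √9385734400.00) / 88000 ≈ 0.760.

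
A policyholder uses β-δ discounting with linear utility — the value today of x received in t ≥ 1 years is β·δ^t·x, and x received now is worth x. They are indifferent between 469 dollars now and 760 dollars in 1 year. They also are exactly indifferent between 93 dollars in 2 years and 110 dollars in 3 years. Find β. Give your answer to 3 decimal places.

β ≈ 0.730

The second indifference involves only future payoffs, so β cancels: β·δ^2·93 = β·δ^3·110, giving δ = 93/110 = 0.84545.
The first indifference: 469 = β·δ·760, so β = 469/(δ·760) = 469/(0.84545·760) ≈ 0.730.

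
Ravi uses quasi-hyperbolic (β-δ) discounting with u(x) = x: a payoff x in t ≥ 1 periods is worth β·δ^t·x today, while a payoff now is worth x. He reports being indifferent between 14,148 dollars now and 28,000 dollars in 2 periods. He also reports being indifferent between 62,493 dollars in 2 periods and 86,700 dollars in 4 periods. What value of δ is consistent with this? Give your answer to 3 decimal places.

From the later pair, β·δ^2·62493 = β·δ^4·86700; dividing through, δ^2 = 62493/86700 = 0.72080, so δ = 0.84900.

δ ≈ 0.849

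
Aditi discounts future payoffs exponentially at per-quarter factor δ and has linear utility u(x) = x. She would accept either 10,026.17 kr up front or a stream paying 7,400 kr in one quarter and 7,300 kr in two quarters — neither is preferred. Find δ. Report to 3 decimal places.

The stream is worth 7400δ + 7300δ² today, so 7400δ + 7300δ² = 10026.17.
That is, 7300δ² + 7400δ − 10026.17 = 0, a quadratic in δ.
δ = (−7400 + √(7400² + 4·7300·10026.17)) / (2·7300) = (−7400 + √347524164.00) / 14600 ≈ 0.770.

δ ≈ 0.770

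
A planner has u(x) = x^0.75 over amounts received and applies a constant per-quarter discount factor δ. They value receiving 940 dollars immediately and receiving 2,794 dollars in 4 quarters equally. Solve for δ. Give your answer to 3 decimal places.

δ ≈ 0.815

Equating discounted utilities: u(940) = δ^4·u(2794) ⇒ δ^4 = u(940)/u(2794).
With u(x) = x^0.75: δ^4 = 940^0.75/2794^0.75 = (940/2794)^0.75 = 0.44175.
Hence δ = (0.44175)^(1/4) = 0.81526.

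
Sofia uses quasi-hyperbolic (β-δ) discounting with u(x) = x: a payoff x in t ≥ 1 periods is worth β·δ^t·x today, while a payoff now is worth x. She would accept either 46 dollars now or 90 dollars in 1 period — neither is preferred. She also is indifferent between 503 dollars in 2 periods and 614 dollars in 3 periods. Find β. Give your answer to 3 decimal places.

Both payoffs in the second observation are in the future, so β drops out: δ^2·503 = δ^3·614 ⇒ δ = 503/614 = 0.81922.
The first indifference: 46 = β·δ·90, so β = 46/(δ·90) = 46/(0.81922·90) ≈ 0.624.

β ≈ 0.624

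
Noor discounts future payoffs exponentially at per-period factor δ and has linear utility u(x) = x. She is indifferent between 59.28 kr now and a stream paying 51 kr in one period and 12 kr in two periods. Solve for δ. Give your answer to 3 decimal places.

δ ≈ 0.950

The stream is worth 51δ + 12δ² today, so 51δ + 12δ² = 59.28.
Rearranged: 12δ² + 51δ − 59.28 = 0.
The positive root is δ = [−51 + √(51² + 4·12·59.28)] / (2·12) = (−51 + 73.800)/24 ≈ 0.950.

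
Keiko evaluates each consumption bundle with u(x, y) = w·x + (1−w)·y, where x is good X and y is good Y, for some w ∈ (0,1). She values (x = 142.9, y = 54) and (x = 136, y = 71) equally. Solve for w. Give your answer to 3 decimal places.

w = 0.711

Indifference: w·142.9 + (1−w)·54 = w·136 + (1−w)·71.
Collecting terms: w·6.9 = (1−w)·17.
The marginal rate of substitution is 17/6.9, so w = 17/(6.9+17) = 0.711.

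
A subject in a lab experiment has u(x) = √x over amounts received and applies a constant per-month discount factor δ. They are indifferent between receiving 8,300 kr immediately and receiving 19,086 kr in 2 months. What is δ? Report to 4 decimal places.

The payoff in 2 months is discounted by δ^2, so u(8300) = δ^2·u(19086) and δ^2 = u(8300)/u(19086).
With u(x) = √x: δ^2 = √8300/√19086 = √(8300/19086) = 0.65945.
Hence δ = (0.65945)^(1/2) = 0.812065.

δ ≈ 0.8121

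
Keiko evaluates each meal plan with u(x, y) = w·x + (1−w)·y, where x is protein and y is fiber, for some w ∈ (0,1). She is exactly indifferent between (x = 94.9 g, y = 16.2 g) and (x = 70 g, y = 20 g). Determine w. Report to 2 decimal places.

Equating utilities: w·94.9 + (1−w)·16.2 = w·70 + (1−w)·20.
w·(94.9−70) = (1−w)·(20−16.2), i.e. w·24.9 = (1−w)·3.8.
Hence w = 3.8/(24.9+3.8) = 3.8/28.7 = 0.13.

w = 0.13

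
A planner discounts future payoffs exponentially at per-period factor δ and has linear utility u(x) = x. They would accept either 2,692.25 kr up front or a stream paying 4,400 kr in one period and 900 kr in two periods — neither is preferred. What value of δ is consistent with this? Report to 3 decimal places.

Present value of the stream is 4400·δ + 900·δ². Indifference gives 4400δ + 900δ² = 2692.25.
That is, 900δ² + 4400δ − 2692.25 = 0, a quadratic in δ.
By the quadratic formula (taking the positive root), δ = (−4400 + √29052100.00) / 1800 ≈ 0.550.

δ ≈ 0.550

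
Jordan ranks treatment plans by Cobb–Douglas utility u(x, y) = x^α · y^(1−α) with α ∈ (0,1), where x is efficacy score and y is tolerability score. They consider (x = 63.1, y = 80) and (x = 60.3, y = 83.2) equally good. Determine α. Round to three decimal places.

Set the two utilities equal: 63.1^α·80^(1−α) = 60.3^α·83.2^(1−α).
Rearrange to (63.1/60.3)^α = (83.2/80)^(1−α) and take logs: α·0.045389 = (1−α)·0.039221.
So α/(1−α) = (0.039221)/(0.045389) = 0.864108, and α = 0.864108/1.864108 ≈ 0.464.

α ≈ 0.464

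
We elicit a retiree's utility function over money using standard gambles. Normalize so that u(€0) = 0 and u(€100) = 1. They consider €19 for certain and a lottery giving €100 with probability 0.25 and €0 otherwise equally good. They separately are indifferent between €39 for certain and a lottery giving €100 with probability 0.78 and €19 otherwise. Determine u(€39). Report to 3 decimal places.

First, u(€19) = 0.25·u(€100) + 0.75·u(€0) = 0.25.
The second indifference gives u(€39) = 0.78·u(€100) + 0.22·u(€19) = 0.78·1.00 + 0.22·0.25 = 0.8350.

0.835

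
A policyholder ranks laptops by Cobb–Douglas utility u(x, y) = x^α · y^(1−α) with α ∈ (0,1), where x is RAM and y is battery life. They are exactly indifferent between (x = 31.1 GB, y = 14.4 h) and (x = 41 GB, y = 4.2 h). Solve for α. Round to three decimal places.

α ≈ 0.817

Indifference: 31.1^α · 14.4^(1−α) = 41^α · 4.2^(1−α).
(31.1/41)^α = (4.2/14.4)^(1−α); take logs: α·ln(31.1/41) = (1−α)·ln(4.2/14.4), i.e. α·-0.276364 = (1−α)·-1.232144.
With A = -0.276364 and B = -1.232144: α·A = (1−α)·B, so α = B/(A+B) = -1.232144/-1.508508 ≈ 0.817.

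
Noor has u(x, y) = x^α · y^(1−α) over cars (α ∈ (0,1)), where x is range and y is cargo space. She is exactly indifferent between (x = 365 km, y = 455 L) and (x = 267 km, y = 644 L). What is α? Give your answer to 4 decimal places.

The Cobb–Douglas utilities coincide, so 365^α·455^(1−α) = 267^α·644^(1−α).
Taking logs: α·ln 365 + (1−α)·ln 455 = α·ln 267 + (1−α)·ln 644, i.e. α·0.3126487 = (1−α)·0.3474013.
With A = 0.3126487 and B = 0.3474013: α·A = (1−α)·B, so α = B/(A+B) = 0.3474013/0.6600500 ≈ 0.5263.

α ≈ 0.5263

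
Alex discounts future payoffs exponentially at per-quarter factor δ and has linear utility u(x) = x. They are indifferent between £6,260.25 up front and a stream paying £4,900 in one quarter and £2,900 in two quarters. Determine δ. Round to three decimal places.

Equating present values: 6260.25 = 4900δ + 2900δ².
So 2900δ² + 4900δ − 6260.25 = 0.
δ = (−4900 + √(4900² + 4·2900·6260.25)) / (2·2900) = (−4900 + √96628900.00) / 5800 ≈ 0.850.

δ ≈ 0.850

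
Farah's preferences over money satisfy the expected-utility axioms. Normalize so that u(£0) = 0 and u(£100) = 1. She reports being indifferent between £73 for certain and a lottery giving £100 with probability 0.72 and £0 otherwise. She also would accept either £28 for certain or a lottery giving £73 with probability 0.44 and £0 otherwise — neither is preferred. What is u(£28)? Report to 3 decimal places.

0.317

The first gamble pins u(£73): it must equal 0.72·1 + 0.28·0 = 0.72.
Then u(£28) = 0.44·u(£73) + 0.56·u(£0) = 0.44·0.72 + 0.56·0.00 = 0.3168.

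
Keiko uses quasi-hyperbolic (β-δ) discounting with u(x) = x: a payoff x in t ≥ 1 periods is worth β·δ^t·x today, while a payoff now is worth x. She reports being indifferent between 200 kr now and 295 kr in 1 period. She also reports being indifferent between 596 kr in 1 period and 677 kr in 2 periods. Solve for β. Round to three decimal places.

Both payoffs in the second observation are in the future, so β drops out: δ^1·596 = δ^2·677 ⇒ δ = 596/677 = 0.88035.
Substituting δ into 200 = β·δ·295: β = 200/(259.705) ≈ 0.770.

β ≈ 0.770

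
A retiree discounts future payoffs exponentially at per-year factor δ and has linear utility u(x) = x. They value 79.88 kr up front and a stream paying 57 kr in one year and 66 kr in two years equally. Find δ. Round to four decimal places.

δ ≈ 0.7500

The stream is worth 57δ + 66δ² today, so 57δ + 66δ² = 79.88.
That is, 66δ² + 57δ − 79.88 = 0, a quadratic in δ.
The positive root is δ = [−57 + √(57² + 4·66·79.88)] / (2·66) = (−57 + 156.004)/132 ≈ 0.7500.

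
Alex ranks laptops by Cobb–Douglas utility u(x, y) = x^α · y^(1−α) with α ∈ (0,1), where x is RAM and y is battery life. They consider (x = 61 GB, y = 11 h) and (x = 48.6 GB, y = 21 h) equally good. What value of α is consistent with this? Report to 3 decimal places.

Set the two utilities equal: 61^α·11^(1−α) = 48.6^α·21^(1−α).
Taking logs: α·ln 61 + (1−α)·ln 11 = α·ln 48.6 + (1−α)·ln 21, i.e. α·0.227250 = (1−α)·0.646627.
With A = 0.227250 and B = 0.646627: α·A = (1−α)·B, so α = B/(A+B) = 0.646627/0.873877 ≈ 0.740.

α ≈ 0.740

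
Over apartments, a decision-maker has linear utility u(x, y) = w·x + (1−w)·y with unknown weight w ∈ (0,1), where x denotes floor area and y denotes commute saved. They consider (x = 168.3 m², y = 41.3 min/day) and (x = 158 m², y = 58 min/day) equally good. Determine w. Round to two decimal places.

w = 0.62

Equating utilities: w·168.3 + (1−w)·41.3 = w·158 + (1−w)·58.
Collecting terms: w·10.3 = (1−w)·16.7.
The marginal rate of substitution is 16.7/10.3, so w = 16.7/(10.3+16.7) = 0.62.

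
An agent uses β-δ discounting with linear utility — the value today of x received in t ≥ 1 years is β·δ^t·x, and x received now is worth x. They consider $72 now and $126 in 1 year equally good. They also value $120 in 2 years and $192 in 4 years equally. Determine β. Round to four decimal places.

β ≈ 0.7228

Both payoffs in the second observation are in the future, so β drops out: δ^2·120 = δ^4·192 ⇒ δ^2 = 120/192 = 0.62500, so δ = 0.79057.
Substituting δ into 72 = β·δ·126: β = 72/(99.612) ≈ 0.7228.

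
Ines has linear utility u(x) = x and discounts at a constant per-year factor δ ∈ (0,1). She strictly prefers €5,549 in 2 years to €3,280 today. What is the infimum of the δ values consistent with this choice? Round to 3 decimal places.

δ > 0.769

Under u(x) = x this choice says 3280 < δ^2·5549.
Hence δ^2 > 3280/5549 = 0.59110, and x ↦ x^(1/2) is increasing on (0,∞).
δ > 0.59110^(1/2) = 0.769.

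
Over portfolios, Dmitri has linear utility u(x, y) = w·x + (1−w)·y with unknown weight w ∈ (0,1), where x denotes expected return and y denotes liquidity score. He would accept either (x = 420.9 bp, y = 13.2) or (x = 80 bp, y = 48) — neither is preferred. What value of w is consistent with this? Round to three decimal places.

u(420.9,13.2) = u(80,48) means w·420.9 + (1−w)·13.2 = w·80 + (1−w)·48.
w·(420.9−80) = (1−w)·(48−13.2), i.e. w·340.9 = (1−w)·34.8.
The marginal rate of substitution is 34.8/340.9, so w = 34.8/(340.9+34.8) = 0.093.

w = 0.093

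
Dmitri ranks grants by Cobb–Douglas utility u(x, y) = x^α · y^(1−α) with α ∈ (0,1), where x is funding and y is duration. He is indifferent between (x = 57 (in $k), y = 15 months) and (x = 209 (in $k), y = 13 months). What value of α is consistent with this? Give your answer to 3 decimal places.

Set the two utilities equal: 57^α·15^(1−α) = 209^α·13^(1−α).
Taking logs: α·ln 57 + (1−α)·ln 15 = α·ln 209 + (1−α)·ln 13, i.e. α·-1.299283 = (1−α)·-0.143101.
So α/(1−α) = (-0.143101)/(-1.299283) = 0.110138, and α = 0.110138/1.110138 ≈ 0.099.

α ≈ 0.099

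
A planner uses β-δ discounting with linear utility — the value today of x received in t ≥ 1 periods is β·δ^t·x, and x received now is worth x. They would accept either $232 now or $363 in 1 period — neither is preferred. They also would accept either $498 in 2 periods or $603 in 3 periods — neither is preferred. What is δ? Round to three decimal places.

δ ≈ 0.826

The second indifference involves only future payoffs, so β cancels: β·δ^2·498 = β·δ^3·603, giving δ = 498/603 = 0.82587.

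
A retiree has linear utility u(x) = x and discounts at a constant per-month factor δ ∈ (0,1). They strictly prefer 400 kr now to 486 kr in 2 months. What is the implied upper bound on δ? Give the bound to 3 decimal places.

Under u(x) = x this choice says 400 > δ^2·486.
Hence δ^2 < 400/486 = 0.82305, and x ↦ x^(1/2) is increasing on (0,∞).
δ < 0.82305^(1/2) = 0.907.

δ < 0.907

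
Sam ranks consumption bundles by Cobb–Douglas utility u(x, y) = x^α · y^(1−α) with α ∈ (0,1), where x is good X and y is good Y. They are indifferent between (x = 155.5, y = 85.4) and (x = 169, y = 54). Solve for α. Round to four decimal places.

The Cobb–Douglas utilities coincide, so 155.5^α·85.4^(1−α) = 169^α·54^(1−α).
Rearrange to (155.5/169)^α = (54/85.4)^(1−α) and take logs: α·-0.0832530 = (1−α)·-0.4583621.
So α/(1−α) = (-0.4583621)/(-0.0832530) = 5.5056526, and α = 5.5056526/6.5056526 ≈ 0.8463.

α ≈ 0.8463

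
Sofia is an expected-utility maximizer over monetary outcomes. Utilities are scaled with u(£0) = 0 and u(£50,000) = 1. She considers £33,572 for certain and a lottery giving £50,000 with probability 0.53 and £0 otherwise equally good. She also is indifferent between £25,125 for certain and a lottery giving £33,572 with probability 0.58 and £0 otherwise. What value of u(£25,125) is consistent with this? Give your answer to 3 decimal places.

From the first indifference, u(£33,572) = 0.53·u(£50,000) + 0.47·u(£0) = 0.53·1 + 0.47·0 = 0.53.
Then u(£25,125) = 0.58·u(£33,572) + 0.42·u(£0) = 0.58·0.53 + 0.42·0.00 = 0.3074.

0.307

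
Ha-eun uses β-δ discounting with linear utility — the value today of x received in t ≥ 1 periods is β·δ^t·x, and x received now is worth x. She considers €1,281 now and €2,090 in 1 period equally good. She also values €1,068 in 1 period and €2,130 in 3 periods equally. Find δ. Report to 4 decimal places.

δ ≈ 0.7081

From the later pair, β·δ^1·1068 = β·δ^3·2130; dividing through, δ^2 = 1068/2130 = 0.50141, so δ = 0.70810.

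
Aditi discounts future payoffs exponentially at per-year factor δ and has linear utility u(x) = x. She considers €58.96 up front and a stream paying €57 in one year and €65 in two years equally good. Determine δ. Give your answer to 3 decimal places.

δ ≈ 0.610

Equating present values: 58.96 = 57δ + 65δ².
Rearranged: 65δ² + 57δ − 58.96 = 0.
δ = (−57 + √(57² + 4·65·58.96)) / (2·65) = (−57 + √18578.60) / 130 ≈ 0.610.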